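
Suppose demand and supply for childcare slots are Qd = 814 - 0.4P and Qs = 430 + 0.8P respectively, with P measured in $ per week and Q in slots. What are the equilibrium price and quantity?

P* = 320, Q* = 686

Equating demand and supply, 814 - 0.4P = 430 + 0.8P gives 1.2P = 384, so P* = 320.
Then Q* = 814 - 0.4(320) = 686.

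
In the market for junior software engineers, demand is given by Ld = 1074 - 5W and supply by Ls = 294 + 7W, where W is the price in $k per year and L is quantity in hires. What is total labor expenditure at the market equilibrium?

Total labor expenditure = 48685

The market clears where 1074 - 5W = 294 + 7W. Rearranging, 12W = 780, hence W* = 65.
From the demand curve, L* = 1074 - 5(65) = 749.
Total labor expenditure = W* × L* = 65 × 749 = 48685.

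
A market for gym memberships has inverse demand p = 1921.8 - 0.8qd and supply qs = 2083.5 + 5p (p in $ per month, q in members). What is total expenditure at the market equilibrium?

In direct form, qd = 2402.25 - 1.25p.
Set qd = qs: 2402.25 - 1.25p = 2083.5 + 5p, so 318.75 = 6.25p and p* = 51.
From the demand curve, q* = 2402.25 - 1.25(51) = 2338.5.
Total expenditure = p* × q* = 51 × 2338.5 = 119263.5.

Total expenditure = 119263.5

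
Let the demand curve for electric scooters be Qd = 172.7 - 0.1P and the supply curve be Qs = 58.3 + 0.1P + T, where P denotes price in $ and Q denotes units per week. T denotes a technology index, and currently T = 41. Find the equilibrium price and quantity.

P* = 367, Q* = 136

With T = 41, supply is Qs = 99.3 + 0.1P.
At equilibrium Qd = Qs, so 172.7 - 0.1P = 99.3 + 0.1P; collecting terms, 73.4 = 0.2P and P* = 367.
Plugging P* into demand: Q* = 172.7 - 0.1(367) = 136.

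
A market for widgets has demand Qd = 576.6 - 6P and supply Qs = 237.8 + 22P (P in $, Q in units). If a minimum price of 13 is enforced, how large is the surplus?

Surplus = 25.2

Evaluating both curves at the floor price 13 gives Qd = 498.6, Qs = 523.8.
Surplus = Qs - Qd = 523.8 - 498.6 = 25.2.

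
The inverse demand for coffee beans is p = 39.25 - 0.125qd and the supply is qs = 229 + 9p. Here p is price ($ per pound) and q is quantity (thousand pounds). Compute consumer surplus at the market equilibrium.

Inverting to quantity form: qd = 314 - 8p.
Equating demand and supply, 314 - 8p = 229 + 9p gives 17p = 85, so p* = 5.
Substitute back: q* = 314 - 8(5) = 274.
Demand choke price (qd = 0): p = 314/8 = 39.25. Consumer surplus = ½ × (39.25 - 5) × 274 = 4692.25.

Consumer surplus = 4692.25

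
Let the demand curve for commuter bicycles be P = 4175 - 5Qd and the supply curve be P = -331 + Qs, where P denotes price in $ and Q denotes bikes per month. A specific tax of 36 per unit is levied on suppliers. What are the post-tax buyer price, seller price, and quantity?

Rewriting in direct form: Qd = 835 - 0.2P and Qs = 331 + P.
The tax drives a wedge P_b - P_s = 36. Substituting P_s = P_b - 36 into supply: Qs = 295 + P_b.
Equate demand and the shifted supply: 835 - 0.2P_b = 295 + P_b, giving 1.2P_b = 540, so P_b = 450.
So P_s = 414 and the quantity traded is Q = 835 - 0.2(450) = 745.

P_b = 450, P_s = 414, Q = 745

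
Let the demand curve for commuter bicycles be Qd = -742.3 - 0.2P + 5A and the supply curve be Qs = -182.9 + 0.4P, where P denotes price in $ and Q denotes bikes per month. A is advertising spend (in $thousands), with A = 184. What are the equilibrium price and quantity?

P* = 601, Q* = 57.5

With A = 184, demand is Qd = 177.7 - 0.2P.
Set Qd = Qs: 177.7 - 0.2P = -182.9 + 0.4P, so 360.6 = 0.6P and P* = 601.
Substitute back: Q* = 177.7 - 0.2(601) = 57.5.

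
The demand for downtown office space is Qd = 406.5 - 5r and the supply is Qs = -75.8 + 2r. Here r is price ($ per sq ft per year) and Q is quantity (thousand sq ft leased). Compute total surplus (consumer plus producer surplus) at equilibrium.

Total surplus = 1345.4

Set Qd = Qs: 406.5 - 5r = -75.8 + 2r, so 482.3 = 7r and r* = 68.9.
Substitute back: Q* = 406.5 - 5(68.9) = 62.
Demand choke price = 81.3; supply choke price = 37.9. CS = ½(81.3 - 68.9)(62) = 384.4; PS = ½(68.9 - 37.9)(62) = 961. Total surplus = 1345.4.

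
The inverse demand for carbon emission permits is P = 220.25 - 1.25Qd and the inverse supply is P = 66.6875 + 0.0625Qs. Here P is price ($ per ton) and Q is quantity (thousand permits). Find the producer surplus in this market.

Inverting to quantity form: Qd = 176.2 - 0.8P and Qs = -1067 + 16P.
The market clears where 176.2 - 0.8P = -1067 + 16P. Rearranging, 16.8P = 1243.2, hence P* = 74.
Then Q* = 176.2 - 0.8(74) = 117.
Supply choke price (Qs = 0): P = 66.6875. Producer surplus = ½ × (74 - 66.6875) × 117 = 427.78125.

Producer surplus = 427.78125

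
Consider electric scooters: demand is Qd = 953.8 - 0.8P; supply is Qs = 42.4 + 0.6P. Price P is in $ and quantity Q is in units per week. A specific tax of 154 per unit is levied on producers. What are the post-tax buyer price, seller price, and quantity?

P_b = 717, P_s = 563, Q = 380.2

Producers keep P_s = P_b - 154 per unit, so supply in terms of the buyer price is Qs = -50 + 0.6P_b.
Set Qd = Qs: 953.8 - 0.8P_b = -50 + 0.6P_b, so 1003.8 = 1.4P_b and P_b = 717.
So P_s = 563 and the quantity traded is Q = 953.8 - 0.8(717) = 380.2.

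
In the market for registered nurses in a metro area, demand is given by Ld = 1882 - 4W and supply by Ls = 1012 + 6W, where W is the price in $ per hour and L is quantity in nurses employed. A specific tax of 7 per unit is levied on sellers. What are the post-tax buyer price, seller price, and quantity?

W_b = 91.2, W_s = 84.2, L = 1517.2

With a tax of 7 on sellers, they supply based on the net price W_s = W_b - 7, so Ls = 970 + 6W_b.
Set Ld = Ls: 1882 - 4W_b = 970 + 6W_b, so 912 = 10W_b and W_b = 91.2.
So W_s = 84.2 and the quantity traded is L = 1882 - 4(91.2) = 1517.2.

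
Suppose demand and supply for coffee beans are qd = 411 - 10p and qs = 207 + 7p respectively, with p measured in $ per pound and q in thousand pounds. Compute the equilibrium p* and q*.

p* = 12, q* = 291

Equating demand and supply, 411 - 10p = 207 + 7p gives 17p = 204, so p* = 12.
Substitute back: q* = 411 - 10(12) = 291.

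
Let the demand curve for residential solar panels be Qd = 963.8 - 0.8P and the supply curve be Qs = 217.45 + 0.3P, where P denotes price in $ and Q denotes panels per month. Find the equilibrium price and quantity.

P* = 678.5, Q* = 421

Equating demand and supply, 963.8 - 0.8P = 217.45 + 0.3P gives 1.1P = 746.35, so P* = 678.5.
Plugging P* into demand: Q* = 963.8 - 0.8(678.5) = 421.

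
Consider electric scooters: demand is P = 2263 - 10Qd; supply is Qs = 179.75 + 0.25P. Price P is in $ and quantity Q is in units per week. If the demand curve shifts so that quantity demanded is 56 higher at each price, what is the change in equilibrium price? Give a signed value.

ΔP = 160

In direct form, Qd = 226.3 - 0.1P.
The market clears where 226.3 - 0.1P = 179.75 + 0.25P. Rearranging, 0.35P = 46.55, hence P* = 133.
Plugging P* into demand: Q* = 226.3 - 0.1(133) = 213.
After the shift, demand is Qd = 282.3 - 0.1P.
Re-solving, 0.35P = 102.55 gives P = 293 and Q = 253.
ΔP = 293 - 133 = 160.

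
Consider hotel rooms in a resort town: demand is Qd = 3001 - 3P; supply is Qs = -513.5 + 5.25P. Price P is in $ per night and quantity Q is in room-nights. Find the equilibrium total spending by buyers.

At equilibrium Qd = Qs, so 3001 - 3P = -513.5 + 5.25P; collecting terms, 3514.5 = 8.25P and P* = 426.
Then Q* = 3001 - 3(426) = 1723.
Total spending by buyers = P* × Q* = 426 × 1723 = 733998.

Total spending by buyers = 733998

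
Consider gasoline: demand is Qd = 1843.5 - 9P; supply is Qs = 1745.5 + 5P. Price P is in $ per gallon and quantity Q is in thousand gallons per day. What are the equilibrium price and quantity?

P* = 7, Q* = 1780.5

Equating demand and supply, 1843.5 - 9P = 1745.5 + 5P gives 14P = 98, so P* = 7.
Then Q* = 1843.5 - 9(7) = 1780.5.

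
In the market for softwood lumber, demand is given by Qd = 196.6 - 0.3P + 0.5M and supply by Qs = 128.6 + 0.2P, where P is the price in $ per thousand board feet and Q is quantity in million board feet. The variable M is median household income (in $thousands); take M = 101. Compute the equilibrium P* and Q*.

With M = 101, demand is Qd = 247.1 - 0.3P.
Equating demand and supply, 247.1 - 0.3P = 128.6 + 0.2P gives 0.5P = 118.5, so P* = 237.
From the demand curve, Q* = 247.1 - 0.3(237) = 176.

P* = 237, Q* = 176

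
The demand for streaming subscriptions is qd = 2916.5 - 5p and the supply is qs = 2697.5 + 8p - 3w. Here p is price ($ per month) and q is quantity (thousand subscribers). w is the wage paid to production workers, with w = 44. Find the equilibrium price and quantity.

With w = 44, supply is qs = 2565.5 + 8p.
At equilibrium qd = qs, so 2916.5 - 5p = 2565.5 + 8p; collecting terms, 351 = 13p and p* = 27.
Then q* = 2916.5 - 5(27) = 2781.5.

p* = 27, q* = 2781.5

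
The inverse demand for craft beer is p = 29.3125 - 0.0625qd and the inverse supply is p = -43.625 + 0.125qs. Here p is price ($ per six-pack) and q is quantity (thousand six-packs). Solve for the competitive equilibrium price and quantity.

p* = 5, q* = 389

Rewriting in direct form: qd = 469 - 16p and qs = 349 + 8p.
At equilibrium qd = qs, so 469 - 16p = 349 + 8p; collecting terms, 120 = 24p and p* = 5.
From the demand curve, q* = 469 - 16(5) = 389.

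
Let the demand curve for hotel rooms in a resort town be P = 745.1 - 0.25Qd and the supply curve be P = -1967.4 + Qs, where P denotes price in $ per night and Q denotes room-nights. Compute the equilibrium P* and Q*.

P* = 202.6, Q* = 2170

In direct form, Qd = 2980.4 - 4P and Qs = 1967.4 + P.
At equilibrium Qd = Qs, so 2980.4 - 4P = 1967.4 + P; collecting terms, 1013 = 5P and P* = 202.6.
Then Q* = 2980.4 - 4(202.6) = 2170.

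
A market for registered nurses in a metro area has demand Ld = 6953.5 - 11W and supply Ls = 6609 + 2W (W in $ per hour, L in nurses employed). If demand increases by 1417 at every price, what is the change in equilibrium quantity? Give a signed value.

Set Ld = Ls: 6953.5 - 11W = 6609 + 2W, so 344.5 = 13W and W* = 26.5.
From the demand curve, L* = 6953.5 - 11(26.5) = 6662.
After the shift, demand is Ld = 8370.5 - 11W.
New equilibrium: 1761.5 = 13W, so W = 135.5 and L = 6880.
ΔL = 6880 - 6662 = 218.

ΔL = 218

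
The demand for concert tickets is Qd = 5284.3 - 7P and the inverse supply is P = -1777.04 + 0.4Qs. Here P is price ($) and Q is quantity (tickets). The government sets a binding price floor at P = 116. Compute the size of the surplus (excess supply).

Inverting to quantity form: Qs = 4442.6 + 2.5P.
Evaluating both curves at the floor price 116 gives Qd = 4472.3, Qs = 4732.6.
Surplus = Qs - Qd = 4732.6 - 4472.3 = 260.3.

Surplus = 260.3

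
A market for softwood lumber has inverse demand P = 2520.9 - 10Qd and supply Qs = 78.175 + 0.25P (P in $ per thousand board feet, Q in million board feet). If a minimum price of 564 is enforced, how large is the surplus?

Inverting to quantity form: Qd = 252.09 - 0.1P.
Evaluating both curves at the floor price 564 gives Qd = 195.69, Qs = 219.175.
Surplus = Qs - Qd = 219.175 - 195.69 = 23.485.

Surplus = 23.485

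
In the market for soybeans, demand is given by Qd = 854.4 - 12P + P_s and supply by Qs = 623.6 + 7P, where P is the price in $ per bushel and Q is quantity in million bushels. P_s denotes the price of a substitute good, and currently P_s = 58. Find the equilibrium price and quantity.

With P_s = 58, demand is Qd = 912.4 - 12P.
The market clears where 912.4 - 12P = 623.6 + 7P. Rearranging, 19P = 288.8, hence P* = 15.2.
Plugging P* into demand: Q* = 912.4 - 12(15.2) = 730.

P* = 15.2, Q* = 730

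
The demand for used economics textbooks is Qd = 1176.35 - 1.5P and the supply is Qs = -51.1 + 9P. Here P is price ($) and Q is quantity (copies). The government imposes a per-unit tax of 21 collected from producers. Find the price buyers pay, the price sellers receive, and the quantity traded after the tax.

With a tax of 21 on producers, they supply based on the net price P_s = P_b - 21, so Qs = -240.1 + 9P_b.
Market clearing requires 1176.35 - 1.5P_b = -240.1 + 9P_b; hence 1416.45 = 10.5P_b and P_b = 134.9.
Then P_s = 134.9 - 21 = 113.9 and Q = 1176.35 - 1.5(134.9) = 974.

P_b = 134.9, P_s = 113.9, Q = 974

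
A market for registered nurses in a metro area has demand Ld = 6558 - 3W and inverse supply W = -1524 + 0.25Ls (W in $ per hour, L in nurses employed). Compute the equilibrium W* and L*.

Rewriting in direct form: Ls = 6096 + 4W.
Set Ld = Ls: 6558 - 3W = 6096 + 4W, so 462 = 7W and W* = 66.
Substitute back: L* = 6558 - 3(66) = 6360.

W* = 66, L* = 6360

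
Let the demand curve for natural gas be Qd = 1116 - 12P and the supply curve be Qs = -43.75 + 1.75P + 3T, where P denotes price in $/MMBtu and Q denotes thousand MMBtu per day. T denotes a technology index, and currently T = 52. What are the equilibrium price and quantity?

P* = 73, Q* = 240

With T = 52, supply is Qs = 112.25 + 1.75P.
At equilibrium Qd = Qs, so 1116 - 12P = 112.25 + 1.75P; collecting terms, 1003.75 = 13.75P and P* = 73.
Plugging P* into demand: Q* = 1116 - 12(73) = 240.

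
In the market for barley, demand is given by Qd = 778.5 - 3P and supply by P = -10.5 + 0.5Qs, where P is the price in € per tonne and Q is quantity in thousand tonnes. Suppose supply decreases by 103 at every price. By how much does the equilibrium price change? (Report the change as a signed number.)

Inverting to quantity form: Qs = 21 + 2P.
At equilibrium Qd = Qs, so 778.5 - 3P = 21 + 2P; collecting terms, 757.5 = 5P and P* = 151.5.
From the demand curve, Q* = 778.5 - 3(151.5) = 324.
After the shift, supply is Qs = -82 + 2P.
New equilibrium: 860.5 = 5P, so P = 172.1 and Q = 262.2.
ΔP = 172.1 - 151.5 = 20.6.

ΔP = 20.6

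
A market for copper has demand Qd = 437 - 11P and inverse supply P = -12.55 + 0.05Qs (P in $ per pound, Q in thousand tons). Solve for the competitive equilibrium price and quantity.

P* = 6, Q* = 371

Inverting to quantity form: Qs = 251 + 20P.
Equating demand and supply, 437 - 11P = 251 + 20P gives 31P = 186, so P* = 6.
From the demand curve, Q* = 437 - 11(6) = 371.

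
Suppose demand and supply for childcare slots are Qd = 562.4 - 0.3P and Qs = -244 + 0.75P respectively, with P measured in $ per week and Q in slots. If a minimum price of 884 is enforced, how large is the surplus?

Surplus = 121.8

With P fixed at 884, quantity demanded is 297.2 and quantity supplied is 419.
Surplus = Qs - Qd = 419 - 297.2 = 121.8.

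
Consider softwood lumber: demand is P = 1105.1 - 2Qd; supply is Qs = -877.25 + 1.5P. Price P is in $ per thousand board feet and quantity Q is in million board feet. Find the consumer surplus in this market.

Inverting to quantity form: Qd = 552.55 - 0.5P.
The market clears where 552.55 - 0.5P = -877.25 + 1.5P. Rearranging, 2P = 1429.8, hence P* = 714.9.
From the demand curve, Q* = 552.55 - 0.5(714.9) = 195.1.
Demand choke price (Qd = 0): P = 552.55/0.5 = 1105.1. Consumer surplus = ½ × (1105.1 - 714.9) × 195.1 = 38064.01.

Consumer surplus = 38064.01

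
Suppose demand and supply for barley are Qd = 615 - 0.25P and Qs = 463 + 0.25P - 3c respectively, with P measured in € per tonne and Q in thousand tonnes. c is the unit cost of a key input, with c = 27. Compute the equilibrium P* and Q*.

With c = 27, supply is Qs = 382 + 0.25P.
Equating demand and supply, 615 - 0.25P = 382 + 0.25P gives 0.5P = 233, so P* = 466.
Plugging P* into demand: Q* = 615 - 0.25(466) = 498.5.

P* = 466, Q* = 498.5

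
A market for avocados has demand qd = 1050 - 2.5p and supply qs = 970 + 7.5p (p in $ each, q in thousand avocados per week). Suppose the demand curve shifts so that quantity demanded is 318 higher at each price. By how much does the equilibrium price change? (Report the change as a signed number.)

The market clears where 1050 - 2.5p = 970 + 7.5p. Rearranging, 10p = 80, hence p* = 8.
Then q* = 1050 - 2.5(8) = 1030.
After the shift, demand is qd = 1368 - 2.5p.
Re-solving, 10p = 398 gives p = 39.8 and q = 1268.5.
Δp = 39.8 - 8 = 31.8.

Δp = 31.8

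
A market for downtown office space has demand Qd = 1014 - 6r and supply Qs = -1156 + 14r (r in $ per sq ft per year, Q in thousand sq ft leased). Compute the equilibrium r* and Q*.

The market clears where 1014 - 6r = -1156 + 14r. Rearranging, 20r = 2170, hence r* = 108.5.
Substitute back: Q* = 1014 - 6(108.5) = 363.

r* = 108.5, Q* = 363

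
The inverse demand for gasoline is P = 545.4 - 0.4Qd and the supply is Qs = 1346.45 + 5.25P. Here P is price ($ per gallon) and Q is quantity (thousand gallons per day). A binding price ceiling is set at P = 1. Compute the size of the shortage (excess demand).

Rewriting in direct form: Qd = 1363.5 - 2.5P.
Evaluating both curves at the ceiling price 1 gives Qd = 1361, Qs = 1351.7.
Shortage = Qd - Qs = 1361 - 1351.7 = 9.3.

Shortage = 9.3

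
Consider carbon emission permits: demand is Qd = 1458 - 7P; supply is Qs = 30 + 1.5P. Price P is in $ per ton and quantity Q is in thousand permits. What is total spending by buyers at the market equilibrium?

Total spending by buyers = 47376

Set Qd = Qs: 1458 - 7P = 30 + 1.5P, so 1428 = 8.5P and P* = 168.
From the demand curve, Q* = 1458 - 7(168) = 282.
Total spending by buyers = P* × Q* = 168 × 282 = 47376.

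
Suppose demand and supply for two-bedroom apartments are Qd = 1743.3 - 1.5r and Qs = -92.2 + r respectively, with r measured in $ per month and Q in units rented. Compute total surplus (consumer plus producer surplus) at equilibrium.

Set Qd = Qs: 1743.3 - 1.5r = -92.2 + r, so 1835.5 = 2.5r and r* = 734.2.
Then Q* = 1743.3 - 1.5(734.2) = 642.
Demand choke price = 1162.2; supply choke price = 92.2. CS = ½(1162.2 - 734.2)(642) = 137388; PS = ½(734.2 - 92.2)(642) = 206082. Total surplus = 343470.

Total surplus = 343470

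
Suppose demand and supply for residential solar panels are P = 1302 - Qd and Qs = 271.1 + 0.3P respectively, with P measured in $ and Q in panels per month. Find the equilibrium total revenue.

Solving each curve for Q: Qd = 1302 - P.
The market clears where 1302 - P = 271.1 + 0.3P. Rearranging, 1.3P = 1030.9, hence P* = 793.
Then Q* = 1302 - 793 = 509.
Total revenue = P* × Q* = 793 × 509 = 403637.

Total revenue = 403637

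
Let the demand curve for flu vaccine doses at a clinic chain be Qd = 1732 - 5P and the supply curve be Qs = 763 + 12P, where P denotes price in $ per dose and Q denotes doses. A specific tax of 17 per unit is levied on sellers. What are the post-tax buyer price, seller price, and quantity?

P_b = 69, P_s = 52, Q = 1387

Sellers keep P_s = P_b - 17 per unit, so supply in terms of the buyer price is Qs = 559 + 12P_b.
Set Qd = Qs: 1732 - 5P_b = 559 + 12P_b, so 1173 = 17P_b and P_b = 69.
So P_s = 52 and the quantity traded is Q = 1732 - 5(69) = 1387.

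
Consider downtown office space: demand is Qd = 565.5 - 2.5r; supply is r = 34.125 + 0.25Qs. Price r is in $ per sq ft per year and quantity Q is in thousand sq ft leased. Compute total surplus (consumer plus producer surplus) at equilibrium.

Total surplus = 28379.08125

Rewriting in direct form: Qs = -136.5 + 4r.
Set Qd = Qs: 565.5 - 2.5r = -136.5 + 4r, so 702 = 6.5r and r* = 108.
Plugging r* into demand: Q* = 565.5 - 2.5(108) = 295.5.
Demand choke price = 226.2; supply choke price = 34.125. CS = ½(226.2 - 108)(295.5) = 17464.05; PS = ½(108 - 34.125)(295.5) = 10915.03125. Total surplus = 28379.08125.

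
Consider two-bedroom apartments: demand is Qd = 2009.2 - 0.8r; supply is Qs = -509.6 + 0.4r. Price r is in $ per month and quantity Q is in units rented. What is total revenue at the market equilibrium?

Set Qd = Qs: 2009.2 - 0.8r = -509.6 + 0.4r, so 2518.8 = 1.2r and r* = 2099.
From the demand curve, Q* = 2009.2 - 0.8(2099) = 330.
Total revenue = r* × Q* = 2099 × 330 = 692670.

Total revenue = 692670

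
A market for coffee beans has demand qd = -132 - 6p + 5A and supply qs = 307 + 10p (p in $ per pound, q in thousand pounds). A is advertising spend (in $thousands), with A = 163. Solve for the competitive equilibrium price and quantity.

With A = 163, demand is qd = 683 - 6p.
The market clears where 683 - 6p = 307 + 10p. Rearranging, 16p = 376, hence p* = 23.5.
Substitute back: q* = 683 - 6(23.5) = 542.

p* = 23.5, q* = 542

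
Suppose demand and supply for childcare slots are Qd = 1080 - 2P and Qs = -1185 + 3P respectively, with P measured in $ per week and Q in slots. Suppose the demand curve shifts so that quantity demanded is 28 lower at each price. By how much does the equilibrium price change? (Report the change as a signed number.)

The market clears where 1080 - 2P = -1185 + 3P. Rearranging, 5P = 2265, hence P* = 453.
Plugging P* into demand: Q* = 1080 - 2(453) = 174.
After the shift, demand is Qd = 1052 - 2P.
New equilibrium: 2237 = 5P, so P = 447.4 and Q = 157.2.
ΔP = 447.4 - 453 = -5.6.

ΔP = -5.6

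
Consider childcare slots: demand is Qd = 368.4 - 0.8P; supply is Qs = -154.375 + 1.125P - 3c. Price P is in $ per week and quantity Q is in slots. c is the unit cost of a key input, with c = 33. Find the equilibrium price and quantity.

P* = 323, Q* = 110

With c = 33, supply is Qs = -253.375 + 1.125P.
The market clears where 368.4 - 0.8P = -253.375 + 1.125P. Rearranging, 1.925P = 621.775, hence P* = 323.
Substitute back: Q* = 368.4 - 0.8(323) = 110.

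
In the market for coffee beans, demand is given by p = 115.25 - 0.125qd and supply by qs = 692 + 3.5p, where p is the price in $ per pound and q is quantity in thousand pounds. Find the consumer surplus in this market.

Consumer surplus = 36290.25

Inverting to quantity form: qd = 922 - 8p.
Equating demand and supply, 922 - 8p = 692 + 3.5p gives 11.5p = 230, so p* = 20.
Then q* = 922 - 8(20) = 762.
Demand choke price (qd = 0): p = 922/8 = 115.25. Consumer surplus = ½ × (115.25 - 20) × 762 = 36290.25.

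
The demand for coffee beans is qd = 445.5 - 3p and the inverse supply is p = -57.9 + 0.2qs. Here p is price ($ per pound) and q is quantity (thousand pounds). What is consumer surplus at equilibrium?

Rewriting in direct form: qs = 289.5 + 5p.
At equilibrium qd = qs, so 445.5 - 3p = 289.5 + 5p; collecting terms, 156 = 8p and p* = 19.5.
Then q* = 445.5 - 3(19.5) = 387.
Demand choke price (qd = 0): p = 445.5/3 = 148.5. Consumer surplus = ½ × (148.5 - 19.5) × 387 = 24961.5.

Consumer surplus = 24961.5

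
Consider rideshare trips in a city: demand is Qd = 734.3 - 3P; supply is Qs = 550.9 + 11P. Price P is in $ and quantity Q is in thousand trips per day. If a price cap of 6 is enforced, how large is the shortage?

Shortage = 99.4

With P fixed at 6, quantity demanded is 716.3 and quantity supplied is 616.9.
Shortage = Qd - Qs = 716.3 - 616.9 = 99.4.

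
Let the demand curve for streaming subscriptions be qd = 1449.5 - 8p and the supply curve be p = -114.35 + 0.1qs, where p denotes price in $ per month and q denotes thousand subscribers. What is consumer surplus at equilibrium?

Consumer surplus = 107830.140625

Solving each curve for q: qs = 1143.5 + 10p.
Equating demand and supply, 1449.5 - 8p = 1143.5 + 10p gives 18p = 306, so p* = 17.
From the demand curve, q* = 1449.5 - 8(17) = 1313.5.
Demand choke price (qd = 0): p = 1449.5/8 = 181.1875. Consumer surplus = ½ × (181.1875 - 17) × 1313.5 = 107830.140625.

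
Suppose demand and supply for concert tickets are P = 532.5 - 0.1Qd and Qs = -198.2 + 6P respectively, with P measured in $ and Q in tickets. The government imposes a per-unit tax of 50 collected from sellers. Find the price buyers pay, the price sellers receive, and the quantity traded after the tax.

Inverting to quantity form: Qd = 5325 - 10P.
Sellers keep P_s = P_b - 50 per unit, so supply in terms of the buyer price is Qs = -498.2 + 6P_b.
Equate demand and the shifted supply: 5325 - 10P_b = -498.2 + 6P_b, giving 16P_b = 5823.2, so P_b = 363.95.
So P_s = 313.95 and the quantity traded is Q = 5325 - 10(363.95) = 1685.5.

P_b = 363.95, P_s = 313.95, Q = 1685.5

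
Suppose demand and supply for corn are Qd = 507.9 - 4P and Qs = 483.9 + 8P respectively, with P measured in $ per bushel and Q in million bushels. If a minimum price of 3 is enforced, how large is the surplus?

At P = 3: Qd = 495.9 and Qs = 507.9.
Surplus = Qs - Qd = 507.9 - 495.9 = 12.

Surplus = 12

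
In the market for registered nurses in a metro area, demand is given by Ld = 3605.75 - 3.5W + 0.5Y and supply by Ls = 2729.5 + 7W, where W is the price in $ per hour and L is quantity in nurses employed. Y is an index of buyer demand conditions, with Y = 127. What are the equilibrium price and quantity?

W* = 89.5, L* = 3356

With Y = 127, demand is Ld = 3669.25 - 3.5W.
At equilibrium Ld = Ls, so 3669.25 - 3.5W = 2729.5 + 7W; collecting terms, 939.75 = 10.5W and W* = 89.5.
From the demand curve, L* = 3669.25 - 3.5(89.5) = 3356.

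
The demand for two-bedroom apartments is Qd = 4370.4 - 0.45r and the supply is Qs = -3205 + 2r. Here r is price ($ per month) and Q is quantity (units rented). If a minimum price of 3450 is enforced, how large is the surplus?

With r fixed at 3450, quantity demanded is 2817.9 and quantity supplied is 3695.
Surplus = Qs - Qd = 3695 - 2817.9 = 877.1.

Surplus = 877.1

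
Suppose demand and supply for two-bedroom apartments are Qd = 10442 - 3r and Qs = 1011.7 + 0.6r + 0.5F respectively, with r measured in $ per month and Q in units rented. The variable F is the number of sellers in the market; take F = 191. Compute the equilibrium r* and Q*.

With F = 191, supply is Qs = 1107.2 + 0.6r.
Set Qd = Qs: 10442 - 3r = 1107.2 + 0.6r, so 9334.8 = 3.6r and r* = 2593.
Then Q* = 10442 - 3(2593) = 2663.

r* = 2593, Q* = 2663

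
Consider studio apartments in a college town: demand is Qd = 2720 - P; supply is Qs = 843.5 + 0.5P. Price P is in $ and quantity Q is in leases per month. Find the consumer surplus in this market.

Consumer surplus = 1078980.5

Set Qd = Qs: 2720 - P = 843.5 + 0.5P, so 1876.5 = 1.5P and P* = 1251.
Substitute back: Q* = 2720 - 1251 = 1469.
Demand choke price (Qd = 0): P = 2720. Consumer surplus = ½ × (2720 - 1251) × 1469 = 1078980.5.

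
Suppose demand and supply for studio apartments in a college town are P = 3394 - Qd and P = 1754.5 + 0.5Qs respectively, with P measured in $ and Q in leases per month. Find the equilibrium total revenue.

Total revenue = 2514993

Rewriting in direct form: Qd = 3394 - P and Qs = -3509 + 2P.
Set Qd = Qs: 3394 - P = -3509 + 2P, so 6903 = 3P and P* = 2301.
From the demand curve, Q* = 3394 - 2301 = 1093.
Total revenue = P* × Q* = 2301 × 1093 = 2514993.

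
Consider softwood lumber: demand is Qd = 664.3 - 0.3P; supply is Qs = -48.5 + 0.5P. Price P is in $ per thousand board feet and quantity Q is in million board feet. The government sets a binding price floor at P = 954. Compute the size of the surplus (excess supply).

At P = 954: Qd = 378.1 and Qs = 428.5.
Surplus = Qs - Qd = 428.5 - 378.1 = 50.4.

Surplus = 50.4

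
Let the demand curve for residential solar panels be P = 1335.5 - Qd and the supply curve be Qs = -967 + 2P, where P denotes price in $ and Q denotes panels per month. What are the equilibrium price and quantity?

Inverting to quantity form: Qd = 1335.5 - P.
At equilibrium Qd = Qs, so 1335.5 - P = -967 + 2P; collecting terms, 2302.5 = 3P and P* = 767.5.
Plugging P* into demand: Q* = 1335.5 - 767.5 = 568.

P* = 767.5, Q* = 568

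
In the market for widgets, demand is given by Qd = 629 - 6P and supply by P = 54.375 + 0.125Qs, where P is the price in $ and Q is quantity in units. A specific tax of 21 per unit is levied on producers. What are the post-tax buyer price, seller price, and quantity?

P_b = 88, P_s = 67, Q = 101

In direct form, Qs = -435 + 8P.
Producers keep P_s = P_b - 21 per unit, so supply in terms of the buyer price is Qs = -603 + 8P_b.
Set Qd = Qs: 629 - 6P_b = -603 + 8P_b, so 1232 = 14P_b and P_b = 88.
So P_s = 67 and the quantity traded is Q = 629 - 6(88) = 101.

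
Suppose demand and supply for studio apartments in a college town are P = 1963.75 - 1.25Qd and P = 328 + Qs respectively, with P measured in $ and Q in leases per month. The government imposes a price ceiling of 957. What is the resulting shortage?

Shortage = 176.4

Solving each curve for Q: Qd = 1571 - 0.8P and Qs = -328 + P.
At P = 957: Qd = 805.4 and Qs = 629.
Shortage = Qd - Qs = 805.4 - 629 = 176.4.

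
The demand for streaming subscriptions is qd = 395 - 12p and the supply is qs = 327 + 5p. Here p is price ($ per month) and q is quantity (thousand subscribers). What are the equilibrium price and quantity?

p* = 4, q* = 347

The market clears where 395 - 12p = 327 + 5p. Rearranging, 17p = 68, hence p* = 4.
From the demand curve, q* = 395 - 12(4) = 347.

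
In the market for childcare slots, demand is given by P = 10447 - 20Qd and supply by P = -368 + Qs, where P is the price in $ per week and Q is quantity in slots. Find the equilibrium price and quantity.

P* = 147, Q* = 515

Rewriting in direct form: Qd = 522.35 - 0.05P and Qs = 368 + P.
Set Qd = Qs: 522.35 - 0.05P = 368 + P, so 154.35 = 1.05P and P* = 147.
Substitute back: Q* = 522.35 - 0.05(147) = 515.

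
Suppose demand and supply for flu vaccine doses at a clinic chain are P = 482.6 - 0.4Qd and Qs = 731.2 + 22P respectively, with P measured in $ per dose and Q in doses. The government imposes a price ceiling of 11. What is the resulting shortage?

Rewriting in direct form: Qd = 1206.5 - 2.5P.
At P = 11: Qd = 1179 and Qs = 973.2.
Shortage = Qd - Qs = 1179 - 973.2 = 205.8.

Shortage = 205.8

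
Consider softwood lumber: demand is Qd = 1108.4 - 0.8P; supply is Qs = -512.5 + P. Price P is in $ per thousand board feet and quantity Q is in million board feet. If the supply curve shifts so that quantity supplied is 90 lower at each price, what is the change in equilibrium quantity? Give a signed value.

Set Qd = Qs: 1108.4 - 0.8P = -512.5 + P, so 1620.9 = 1.8P and P* = 900.5.
Then Q* = 1108.4 - 0.8(900.5) = 388.
After the shift, supply is Qs = -602.5 + P.
The new intersection has 1710.9 = 1.8P, i.e. P = 950.5, Q = 348.
ΔQ = 348 - 388 = -40.

ΔQ = -40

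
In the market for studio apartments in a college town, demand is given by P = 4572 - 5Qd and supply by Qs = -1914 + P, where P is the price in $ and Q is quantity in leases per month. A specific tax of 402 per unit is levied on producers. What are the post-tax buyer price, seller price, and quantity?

In direct form, Qd = 914.4 - 0.2P.
With a tax of 402 on producers, they supply based on the net price P_s = P_b - 402, so Qs = -2316 + P_b.
Set Qd = Qs: 914.4 - 0.2P_b = -2316 + P_b, so 3230.4 = 1.2P_b and P_b = 2692.
Then P_s = 2692 - 402 = 2290 and Q = 914.4 - 0.2(2692) = 376.

P_b = 2692, P_s = 2290, Q = 376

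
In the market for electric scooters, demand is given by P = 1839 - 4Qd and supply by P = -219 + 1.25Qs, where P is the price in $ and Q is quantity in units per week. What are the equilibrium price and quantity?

P* = 271, Q* = 392

Inverting to quantity form: Qd = 459.75 - 0.25P and Qs = 175.2 + 0.8P.
The market clears where 459.75 - 0.25P = 175.2 + 0.8P. Rearranging, 1.05P = 284.55, hence P* = 271.
Substitute back: Q* = 459.75 - 0.25(271) = 392.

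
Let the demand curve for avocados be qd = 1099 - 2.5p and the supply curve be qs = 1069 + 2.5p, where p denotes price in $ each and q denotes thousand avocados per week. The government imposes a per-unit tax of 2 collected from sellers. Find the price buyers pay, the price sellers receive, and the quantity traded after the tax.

p_b = 7, p_s = 5, q = 1081.5

With a tax of 2 on sellers, they supply based on the net price p_s = p_b - 2, so qs = 1064 + 2.5p_b.
Equate demand and the shifted supply: 1099 - 2.5p_b = 1064 + 2.5p_b, giving 5p_b = 35, so p_b = 7.
Then p_s = 7 - 2 = 5 and q = 1099 - 2.5(7) = 1081.5.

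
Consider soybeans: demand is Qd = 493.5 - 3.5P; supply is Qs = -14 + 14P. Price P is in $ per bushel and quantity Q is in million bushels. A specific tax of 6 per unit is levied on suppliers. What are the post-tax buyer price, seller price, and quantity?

Suppliers keep P_s = P_b - 6 per unit, so supply in terms of the buyer price is Qs = -98 + 14P_b.
Market clearing requires 493.5 - 3.5P_b = -98 + 14P_b; hence 591.5 = 17.5P_b and P_b = 33.8.
Then P_s = 33.8 - 6 = 27.8 and Q = 493.5 - 3.5(33.8) = 375.2.

P_b = 33.8, P_s = 27.8, Q = 375.2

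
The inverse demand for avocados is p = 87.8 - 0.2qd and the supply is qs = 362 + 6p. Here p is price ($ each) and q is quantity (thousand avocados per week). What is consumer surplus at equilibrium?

Solving each curve for q: qd = 439 - 5p.
At equilibrium qd = qs, so 439 - 5p = 362 + 6p; collecting terms, 77 = 11p and p* = 7.
Substitute back: q* = 439 - 5(7) = 404.
Demand choke price (qd = 0): p = 439/5 = 87.8. Consumer surplus = ½ × (87.8 - 7) × 404 = 16321.6.

Consumer surplus = 16321.6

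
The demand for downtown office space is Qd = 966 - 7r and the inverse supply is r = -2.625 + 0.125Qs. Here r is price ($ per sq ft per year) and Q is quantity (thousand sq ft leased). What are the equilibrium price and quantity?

Solving each curve for Q: Qs = 21 + 8r.
Equating demand and supply, 966 - 7r = 21 + 8r gives 15r = 945, so r* = 63.
Plugging r* into demand: Q* = 966 - 7(63) = 525.

r* = 63, Q* = 525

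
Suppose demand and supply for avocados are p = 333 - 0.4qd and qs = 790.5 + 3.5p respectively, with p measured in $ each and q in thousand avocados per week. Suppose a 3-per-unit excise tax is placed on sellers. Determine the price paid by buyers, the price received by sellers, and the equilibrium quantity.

Rewriting in direct form: qd = 832.5 - 2.5p.
The tax drives a wedge p_b - p_s = 3. Substituting p_s = p_b - 3 into supply: qs = 780 + 3.5p_b.
Market clearing requires 832.5 - 2.5p_b = 780 + 3.5p_b; hence 52.5 = 6p_b and p_b = 8.75.
Then p_s = 8.75 - 3 = 5.75 and q = 832.5 - 2.5(8.75) = 810.625.

p_b = 8.75, p_s = 5.75, q = 810.625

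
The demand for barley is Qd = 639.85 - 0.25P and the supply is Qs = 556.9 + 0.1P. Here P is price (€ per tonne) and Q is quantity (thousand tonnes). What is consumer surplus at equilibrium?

Consumer surplus = 674192.72

Equating demand and supply, 639.85 - 0.25P = 556.9 + 0.1P gives 0.35P = 82.95, so P* = 237.
Substitute back: Q* = 639.85 - 0.25(237) = 580.6.
Demand choke price (Qd = 0): P = 639.85/0.25 = 2559.4. Consumer surplus = ½ × (2559.4 - 237) × 580.6 = 674192.72.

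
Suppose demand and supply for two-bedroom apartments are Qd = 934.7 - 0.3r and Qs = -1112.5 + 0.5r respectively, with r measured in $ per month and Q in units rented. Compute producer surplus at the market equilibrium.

The market clears where 934.7 - 0.3r = -1112.5 + 0.5r. Rearranging, 0.8r = 2047.2, hence r* = 2559.
Plugging r* into demand: Q* = 934.7 - 0.3(2559) = 167.
Supply choke price (Qs = 0): r = 2225. Producer surplus = ½ × (2559 - 2225) × 167 = 27889.

Producer surplus = 27889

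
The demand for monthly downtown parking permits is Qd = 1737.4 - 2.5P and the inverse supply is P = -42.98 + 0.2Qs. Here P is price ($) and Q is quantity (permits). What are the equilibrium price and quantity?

Rewriting in direct form: Qs = 214.9 + 5P.
Set Qd = Qs: 1737.4 - 2.5P = 214.9 + 5P, so 1522.5 = 7.5P and P* = 203.
Plugging P* into demand: Q* = 1737.4 - 2.5(203) = 1229.9.

P* = 203, Q* = 1229.9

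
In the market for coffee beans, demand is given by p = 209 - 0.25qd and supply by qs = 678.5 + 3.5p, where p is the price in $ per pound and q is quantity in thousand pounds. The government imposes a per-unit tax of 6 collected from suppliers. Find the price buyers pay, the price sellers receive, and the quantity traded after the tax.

Inverting to quantity form: qd = 836 - 4p.
The tax drives a wedge p_b - p_s = 6. Substituting p_s = p_b - 6 into supply: qs = 657.5 + 3.5p_b.
Market clearing requires 836 - 4p_b = 657.5 + 3.5p_b; hence 178.5 = 7.5p_b and p_b = 23.8.
Then p_s = 23.8 - 6 = 17.8 and q = 836 - 4(23.8) = 740.8.

p_b = 23.8, p_s = 17.8, q = 740.8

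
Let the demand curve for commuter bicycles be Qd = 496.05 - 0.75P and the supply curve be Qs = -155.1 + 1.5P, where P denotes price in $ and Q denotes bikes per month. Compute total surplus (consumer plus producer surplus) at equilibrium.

Total surplus = 77841

Set Qd = Qs: 496.05 - 0.75P = -155.1 + 1.5P, so 651.15 = 2.25P and P* = 289.4.
From the demand curve, Q* = 496.05 - 0.75(289.4) = 279.
Demand choke price = 661.4; supply choke price = 103.4. CS = ½(661.4 - 289.4)(279) = 51894; PS = ½(289.4 - 103.4)(279) = 25947. Total surplus = 77841.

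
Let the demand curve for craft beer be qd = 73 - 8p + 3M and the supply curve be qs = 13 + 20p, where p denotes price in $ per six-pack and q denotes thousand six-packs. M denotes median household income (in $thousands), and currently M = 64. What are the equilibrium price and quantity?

p* = 9, q* = 193

With M = 64, demand is qd = 265 - 8p.
At equilibrium qd = qs, so 265 - 8p = 13 + 20p; collecting terms, 252 = 28p and p* = 9.
From the demand curve, q* = 265 - 8(9) = 193.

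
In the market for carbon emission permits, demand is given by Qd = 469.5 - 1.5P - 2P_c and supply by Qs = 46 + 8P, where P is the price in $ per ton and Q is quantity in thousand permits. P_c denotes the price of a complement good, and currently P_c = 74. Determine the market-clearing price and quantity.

P* = 29, Q* = 278

With P_c = 74, demand is Qd = 321.5 - 1.5P.
Set Qd = Qs: 321.5 - 1.5P = 46 + 8P, so 275.5 = 9.5P and P* = 29.
Then Q* = 321.5 - 1.5(29) = 278.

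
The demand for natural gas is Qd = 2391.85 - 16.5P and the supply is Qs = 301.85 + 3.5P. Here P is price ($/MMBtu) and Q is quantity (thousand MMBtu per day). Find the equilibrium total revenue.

Total revenue = 69764.2

The market clears where 2391.85 - 16.5P = 301.85 + 3.5P. Rearranging, 20P = 2090, hence P* = 104.5.
Substitute back: Q* = 2391.85 - 16.5(104.5) = 667.6.
Total revenue = P* × Q* = 104.5 × 667.6 = 69764.2.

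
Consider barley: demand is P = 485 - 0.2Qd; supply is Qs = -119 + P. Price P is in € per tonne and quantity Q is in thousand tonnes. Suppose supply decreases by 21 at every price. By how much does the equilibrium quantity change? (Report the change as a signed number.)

ΔQ = -17.5

Solving each curve for Q: Qd = 2425 - 5P.
Set Qd = Qs: 2425 - 5P = -119 + P, so 2544 = 6P and P* = 424.
Substitute back: Q* = 2425 - 5(424) = 305.
After the shift, supply is Qs = -140 + P.
Re-solving, 6P = 2565 gives P = 427.5 and Q = 287.5.
ΔQ = 287.5 - 305 = -17.5.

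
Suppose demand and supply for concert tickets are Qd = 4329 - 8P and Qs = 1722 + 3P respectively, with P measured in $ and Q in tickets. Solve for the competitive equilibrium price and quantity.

Set Qd = Qs: 4329 - 8P = 1722 + 3P, so 2607 = 11P and P* = 237.
Then Q* = 4329 - 8(237) = 2433.

P* = 237, Q* = 2433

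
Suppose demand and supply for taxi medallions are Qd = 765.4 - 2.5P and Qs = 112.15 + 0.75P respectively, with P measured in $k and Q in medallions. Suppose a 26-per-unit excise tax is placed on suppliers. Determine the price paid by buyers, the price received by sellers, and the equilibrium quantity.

The tax drives a wedge P_b - P_s = 26. Substituting P_s = P_b - 26 into supply: Qs = 92.65 + 0.75P_b.
Set Qd = Qs: 765.4 - 2.5P_b = 92.65 + 0.75P_b, so 672.75 = 3.25P_b and P_b = 207.
So P_s = 181 and the quantity traded is Q = 765.4 - 2.5(207) = 247.9.

P_b = 207, P_s = 181, Q = 247.9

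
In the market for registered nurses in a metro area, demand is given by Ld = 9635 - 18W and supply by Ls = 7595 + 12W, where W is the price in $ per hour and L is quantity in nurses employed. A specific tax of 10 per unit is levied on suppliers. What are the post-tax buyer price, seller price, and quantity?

W_b = 72, W_s = 62, L = 8339

The tax drives a wedge W_b - W_s = 10. Substituting W_s = W_b - 10 into supply: Ls = 7475 + 12W_b.
Set Ld = Ls: 9635 - 18W_b = 7475 + 12W_b, so 2160 = 30W_b and W_b = 72.
Then W_s = 72 - 10 = 62 and L = 9635 - 18(72) = 8339.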